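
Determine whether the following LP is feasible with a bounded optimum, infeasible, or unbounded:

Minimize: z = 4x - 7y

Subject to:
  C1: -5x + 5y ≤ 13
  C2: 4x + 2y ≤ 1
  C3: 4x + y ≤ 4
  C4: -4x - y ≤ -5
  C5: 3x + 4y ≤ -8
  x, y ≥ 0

Infeasible (no feasible solution exists)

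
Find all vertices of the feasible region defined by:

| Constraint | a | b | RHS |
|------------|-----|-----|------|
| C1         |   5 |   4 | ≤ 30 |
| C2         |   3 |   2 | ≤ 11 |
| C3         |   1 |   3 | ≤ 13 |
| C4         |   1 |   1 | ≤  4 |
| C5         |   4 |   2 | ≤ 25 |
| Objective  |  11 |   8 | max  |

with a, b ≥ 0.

(0, 0), (3.667, 0), (3, 1), (0, 4)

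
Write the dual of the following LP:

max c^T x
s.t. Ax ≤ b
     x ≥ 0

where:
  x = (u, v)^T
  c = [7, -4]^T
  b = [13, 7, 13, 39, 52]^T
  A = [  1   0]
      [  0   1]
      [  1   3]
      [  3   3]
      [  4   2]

Primal max cᵀx s.t. Ax ≤ b, x ≥ 0  →  Dual min bᵀy s.t. Aᵀy ≥ c, y ≥ 0.

Minimize: z = 13y1 + 7y2 + 13y3 + 39y4 + 52y5

Subject to:
  y1 + y3 + 3y4 + 4y5 ≥ 7
  y2 + 3y3 + 3y4 + 2y5 ≥ -4
  y1, y2, y3, y4, y5 ≥ 0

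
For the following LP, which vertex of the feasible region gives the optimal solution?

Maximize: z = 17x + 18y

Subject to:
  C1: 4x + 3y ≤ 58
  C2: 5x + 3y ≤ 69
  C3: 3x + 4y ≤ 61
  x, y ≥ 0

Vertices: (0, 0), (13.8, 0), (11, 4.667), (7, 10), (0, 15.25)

Evaluate the objective at each vertex of the feasible region:
  z(0, 0) = 0
  z(13.8, 0) = 234.6
  z(11, 4.667) = 271
  z(7, 10) = 299  ←
  z(0, 15.25) = 274.5
The maximum is at x = 7, y = 10.

(7, 10)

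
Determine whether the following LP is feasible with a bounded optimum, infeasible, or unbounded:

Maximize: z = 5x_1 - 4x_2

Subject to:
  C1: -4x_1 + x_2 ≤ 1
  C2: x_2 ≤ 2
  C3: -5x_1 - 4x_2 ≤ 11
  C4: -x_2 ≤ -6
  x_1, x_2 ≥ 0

Infeasible (no feasible solution exists)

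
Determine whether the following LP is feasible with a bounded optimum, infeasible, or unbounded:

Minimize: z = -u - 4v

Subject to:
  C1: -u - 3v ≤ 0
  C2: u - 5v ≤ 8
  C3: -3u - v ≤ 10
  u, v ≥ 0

Unbounded (objective can decrease without bound)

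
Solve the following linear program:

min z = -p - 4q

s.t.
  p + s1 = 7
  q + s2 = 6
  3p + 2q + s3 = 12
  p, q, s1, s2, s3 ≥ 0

Evaluate the objective at each vertex of the feasible region:
  z(0, 0) = 0
  z(4, 0) = -4
  z(0, 6) = -24  ←
The minimum is at p = 0, q = 6.

p = 0, q = 6, z = -24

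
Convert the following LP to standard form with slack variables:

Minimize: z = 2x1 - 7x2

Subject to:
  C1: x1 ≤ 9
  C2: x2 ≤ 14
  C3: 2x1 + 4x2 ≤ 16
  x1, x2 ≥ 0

min z = 2x1 - 7x2

s.t.
  x1 + s1 = 9
  x2 + s2 = 14
  2x1 + 4x2 + s3 = 16
  x1, x2, s1, s2, s3 ≥ 0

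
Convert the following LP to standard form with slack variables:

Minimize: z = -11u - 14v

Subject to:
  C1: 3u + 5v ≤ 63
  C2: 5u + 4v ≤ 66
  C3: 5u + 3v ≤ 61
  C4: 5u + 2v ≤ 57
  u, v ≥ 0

min z = -11u - 14v

s.t.
  3u + 5v + s1 = 63
  5u + 4v + s2 = 66
  5u + 3v + s3 = 61
  5u + 2v + s4 = 57
  u, v, s1, s2, s3, s4 ≥ 0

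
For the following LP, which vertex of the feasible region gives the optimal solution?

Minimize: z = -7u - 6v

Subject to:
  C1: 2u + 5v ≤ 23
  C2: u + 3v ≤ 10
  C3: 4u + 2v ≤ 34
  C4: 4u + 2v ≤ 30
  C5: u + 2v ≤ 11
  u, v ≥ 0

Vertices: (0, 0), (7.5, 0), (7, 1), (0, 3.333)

Evaluate the objective at each vertex of the feasible region:
  z(0, 0) = 0
  z(7.5, 0) = -52.5
  z(7, 1) = -55  ←
  z(0, 3.333) = -20
The minimum is at u = 7, v = 1.

(7, 1)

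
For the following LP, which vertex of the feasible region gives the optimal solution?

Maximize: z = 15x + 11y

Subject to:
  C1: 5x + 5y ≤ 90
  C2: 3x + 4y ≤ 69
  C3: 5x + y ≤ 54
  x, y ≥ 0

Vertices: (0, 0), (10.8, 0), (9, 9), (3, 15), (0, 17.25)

Evaluate the objective at each vertex of the feasible region:
  z(0, 0) = 0
  z(10.8, 0) = 162
  z(9, 9) = 234  ←
  z(3, 15) = 210
  z(0, 17.25) = 189.8
The maximum is at x = 9, y = 9.

(9, 9)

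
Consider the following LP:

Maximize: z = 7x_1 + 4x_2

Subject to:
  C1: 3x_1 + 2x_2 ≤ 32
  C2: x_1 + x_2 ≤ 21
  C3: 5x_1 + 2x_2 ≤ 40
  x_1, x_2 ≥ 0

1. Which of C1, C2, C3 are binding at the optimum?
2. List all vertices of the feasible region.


1. C1, C3
2. (0, 0), (8, 0), (4, 10), (0, 16)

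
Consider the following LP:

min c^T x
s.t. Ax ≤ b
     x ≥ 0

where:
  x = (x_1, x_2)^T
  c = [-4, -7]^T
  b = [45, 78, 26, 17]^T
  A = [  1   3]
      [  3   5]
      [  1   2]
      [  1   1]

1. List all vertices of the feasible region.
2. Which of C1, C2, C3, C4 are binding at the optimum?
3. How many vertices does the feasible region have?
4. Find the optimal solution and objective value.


1. (0, 0), (17, 0), (8, 9), (0, 13)
2. C3, C4
3. 4
4. x_1 = 8, x_2 = 9, z = -95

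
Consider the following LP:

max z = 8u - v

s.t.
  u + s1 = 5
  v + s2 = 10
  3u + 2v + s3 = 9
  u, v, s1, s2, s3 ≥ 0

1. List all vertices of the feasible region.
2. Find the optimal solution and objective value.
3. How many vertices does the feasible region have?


1. (0, 0), (3, 0), (0, 4.5)
2. u = 3, v = 0, z = 24
3. 3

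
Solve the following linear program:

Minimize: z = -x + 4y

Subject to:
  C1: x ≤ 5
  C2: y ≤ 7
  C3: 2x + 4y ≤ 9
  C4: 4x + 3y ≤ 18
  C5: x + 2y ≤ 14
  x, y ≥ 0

Evaluate the objective at each vertex of the feasible region:
  z(0, 0) = 0
  z(4.5, 0) = -4.5  ←
  z(0, 2.25) = 9
The minimum is at x = 4.5, y = 0.

x = 4.5, y = 0, z = -4.5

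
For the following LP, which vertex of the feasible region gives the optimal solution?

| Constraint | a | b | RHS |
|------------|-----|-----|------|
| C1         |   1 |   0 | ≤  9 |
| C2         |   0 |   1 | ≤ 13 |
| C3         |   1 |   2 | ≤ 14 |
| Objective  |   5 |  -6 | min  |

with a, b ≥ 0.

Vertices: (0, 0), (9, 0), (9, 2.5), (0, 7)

Evaluate the objective at each vertex of the feasible region:
  z(0, 0) = 0
  z(9, 0) = 45
  z(9, 2.5) = 30
  z(0, 7) = -42  ←
The minimum is at a = 0, b = 7.

(0, 7)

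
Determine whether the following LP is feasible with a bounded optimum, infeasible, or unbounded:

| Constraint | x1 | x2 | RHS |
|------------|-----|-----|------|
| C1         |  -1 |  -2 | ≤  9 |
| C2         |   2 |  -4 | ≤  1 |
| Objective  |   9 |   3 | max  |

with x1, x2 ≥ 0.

Unbounded (objective can increase without bound)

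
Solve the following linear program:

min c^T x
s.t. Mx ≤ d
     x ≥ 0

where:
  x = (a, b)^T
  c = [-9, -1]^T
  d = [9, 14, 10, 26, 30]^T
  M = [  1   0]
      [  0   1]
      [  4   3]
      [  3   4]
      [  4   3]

Evaluate the objective at each vertex of the feasible region:
  z(0, 0) = 0
  z(2.5, 0) = -22.5  ←
  z(0, 3.333) = -3.333
The minimum is at a = 2.5, b = 0.

a = 2.5, b = 0, z = -22.5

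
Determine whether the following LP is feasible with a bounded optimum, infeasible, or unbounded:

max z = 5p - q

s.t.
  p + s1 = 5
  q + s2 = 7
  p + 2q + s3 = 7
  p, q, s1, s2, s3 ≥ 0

Feasible with a bounded optimal solution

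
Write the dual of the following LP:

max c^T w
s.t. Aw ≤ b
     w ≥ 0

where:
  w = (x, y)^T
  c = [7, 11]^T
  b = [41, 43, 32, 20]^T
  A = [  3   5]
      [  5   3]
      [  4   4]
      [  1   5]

Primal max cᵀx s.t. Ax ≤ b, x ≥ 0  →  Dual min bᵀy s.t. Aᵀy ≥ c, y ≥ 0.

Minimize: z = 41y1 + 43y2 + 32y3 + 20y4

Subject to:
  3y1 + 5y2 + 4y3 + y4 ≥ 7
  5y1 + 3y2 + 4y3 + 5y4 ≥ 11
  y1, y2, y3, y4 ≥ 0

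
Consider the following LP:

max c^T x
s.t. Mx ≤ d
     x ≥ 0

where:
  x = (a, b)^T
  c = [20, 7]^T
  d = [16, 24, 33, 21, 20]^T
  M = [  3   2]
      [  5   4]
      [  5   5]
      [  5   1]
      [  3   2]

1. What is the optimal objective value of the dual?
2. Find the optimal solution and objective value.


1. 87
2. a = 4, b = 1, z = 87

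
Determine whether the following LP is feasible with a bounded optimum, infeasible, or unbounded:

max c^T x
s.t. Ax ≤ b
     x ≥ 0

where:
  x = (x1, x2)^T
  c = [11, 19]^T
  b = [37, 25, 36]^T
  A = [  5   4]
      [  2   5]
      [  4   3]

Feasible with a bounded optimal solution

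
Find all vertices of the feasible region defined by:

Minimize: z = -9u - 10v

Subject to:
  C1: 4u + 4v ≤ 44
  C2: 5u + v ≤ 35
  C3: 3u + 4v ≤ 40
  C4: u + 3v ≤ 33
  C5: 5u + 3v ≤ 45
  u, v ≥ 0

(0, 0), (7, 0), (6, 5), (4, 7), (0, 10)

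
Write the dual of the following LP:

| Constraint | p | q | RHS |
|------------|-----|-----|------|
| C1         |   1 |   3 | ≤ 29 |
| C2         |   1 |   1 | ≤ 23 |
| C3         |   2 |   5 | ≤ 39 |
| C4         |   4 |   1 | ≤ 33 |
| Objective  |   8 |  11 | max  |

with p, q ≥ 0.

Primal max cᵀx s.t. Ax ≤ b, x ≥ 0  →  Dual min bᵀy s.t. Aᵀy ≥ c, y ≥ 0.

Minimize: z = 29y1 + 23y2 + 39y3 + 33y4

Subject to:
  y1 + y2 + 2y3 + 4y4 ≥ 8
  3y1 + y2 + 5y3 + y4 ≥ 11
  y1, y2, y3, y4 ≥ 0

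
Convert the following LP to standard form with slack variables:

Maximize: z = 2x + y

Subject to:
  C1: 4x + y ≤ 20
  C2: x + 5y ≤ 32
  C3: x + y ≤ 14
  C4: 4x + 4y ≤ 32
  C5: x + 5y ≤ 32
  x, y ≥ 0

max z = 2x + y

s.t.
  4x + y + s1 = 20
  x + 5y + s2 = 32
  x + y + s3 = 14
  4x + 4y + s4 = 32
  x + 5y + s5 = 32
  x, y, s1, s2, s3, s4, s5 ≥ 0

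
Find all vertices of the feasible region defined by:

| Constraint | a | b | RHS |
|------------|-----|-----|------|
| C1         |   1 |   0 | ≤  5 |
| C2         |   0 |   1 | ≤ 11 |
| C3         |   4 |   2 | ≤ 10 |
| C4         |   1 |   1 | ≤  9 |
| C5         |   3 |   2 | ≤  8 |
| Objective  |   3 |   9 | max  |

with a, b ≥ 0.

(0, 0), (2.5, 0), (2, 1), (0, 4)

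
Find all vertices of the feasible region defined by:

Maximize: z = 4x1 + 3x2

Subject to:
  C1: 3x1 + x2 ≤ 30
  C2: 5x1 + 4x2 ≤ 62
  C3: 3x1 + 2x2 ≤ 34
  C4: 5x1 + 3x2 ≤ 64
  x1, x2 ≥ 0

(0, 0), (10, 0), (8.667, 4), (6, 8), (0, 15.5)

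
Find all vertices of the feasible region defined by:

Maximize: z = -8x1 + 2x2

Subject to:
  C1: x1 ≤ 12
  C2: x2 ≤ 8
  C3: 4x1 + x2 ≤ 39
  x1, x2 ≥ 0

(0, 0), (9.75, 0), (7.75, 8), (0, 8)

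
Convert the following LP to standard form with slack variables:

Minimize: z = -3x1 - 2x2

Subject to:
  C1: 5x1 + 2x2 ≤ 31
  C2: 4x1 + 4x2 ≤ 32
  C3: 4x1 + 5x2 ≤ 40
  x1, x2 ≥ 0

min z = -3x1 - 2x2

s.t.
  5x1 + 2x2 + s1 = 31
  4x1 + 4x2 + s2 = 32
  4x1 + 5x2 + s3 = 40
  x1, x2, s1, s2, s3 ≥ 0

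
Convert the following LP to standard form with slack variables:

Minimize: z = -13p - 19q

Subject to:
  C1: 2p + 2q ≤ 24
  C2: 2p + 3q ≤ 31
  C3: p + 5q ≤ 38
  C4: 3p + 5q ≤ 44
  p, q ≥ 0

min z = -13p - 19q

s.t.
  2p + 2q + s1 = 24
  2p + 3q + s2 = 31
  p + 5q + s3 = 38
  3p + 5q + s4 = 44
  p, q, s1, s2, s3, s4 ≥ 0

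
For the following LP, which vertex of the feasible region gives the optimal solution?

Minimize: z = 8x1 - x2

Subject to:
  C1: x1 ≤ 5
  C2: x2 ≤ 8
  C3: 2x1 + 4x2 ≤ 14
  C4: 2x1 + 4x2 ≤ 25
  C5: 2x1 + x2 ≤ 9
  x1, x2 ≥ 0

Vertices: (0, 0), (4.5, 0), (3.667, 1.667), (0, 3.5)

Evaluate the objective at each vertex of the feasible region:
  z(0, 0) = 0
  z(4.5, 0) = 36
  z(3.667, 1.667) = 27.67
  z(0, 3.5) = -3.5  ←
The minimum is at x1 = 0, x2 = 3.5.

(0, 3.5)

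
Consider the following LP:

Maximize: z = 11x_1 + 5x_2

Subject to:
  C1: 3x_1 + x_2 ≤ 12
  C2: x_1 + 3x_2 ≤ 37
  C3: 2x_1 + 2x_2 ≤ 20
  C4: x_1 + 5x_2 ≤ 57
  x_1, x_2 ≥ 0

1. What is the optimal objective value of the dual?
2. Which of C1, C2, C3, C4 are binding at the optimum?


1. 56
2. C1, C3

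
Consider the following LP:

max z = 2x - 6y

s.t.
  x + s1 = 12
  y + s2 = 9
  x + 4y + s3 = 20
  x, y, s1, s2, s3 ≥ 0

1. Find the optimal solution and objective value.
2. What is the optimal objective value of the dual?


1. x = 12, y = 0, z = 24
2. 24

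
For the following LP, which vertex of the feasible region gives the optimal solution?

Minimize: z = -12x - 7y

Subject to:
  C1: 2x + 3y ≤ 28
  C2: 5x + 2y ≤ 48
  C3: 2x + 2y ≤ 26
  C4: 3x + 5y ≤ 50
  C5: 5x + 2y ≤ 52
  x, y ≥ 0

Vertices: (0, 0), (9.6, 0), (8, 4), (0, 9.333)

Evaluate the objective at each vertex of the feasible region:
  z(0, 0) = 0
  z(9.6, 0) = -115.2
  z(8, 4) = -124  ←
  z(0, 9.333) = -65.33
The minimum is at x = 8, y = 4.

(8, 4)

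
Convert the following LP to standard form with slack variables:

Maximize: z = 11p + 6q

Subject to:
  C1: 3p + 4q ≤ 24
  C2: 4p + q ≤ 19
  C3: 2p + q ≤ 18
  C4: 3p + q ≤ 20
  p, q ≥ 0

max z = 11p + 6q

s.t.
  3p + 4q + s1 = 24
  4p + q + s2 = 19
  2p + q + s3 = 18
  3p + q + s4 = 20
  p, q, s1, s2, s3, s4 ≥ 0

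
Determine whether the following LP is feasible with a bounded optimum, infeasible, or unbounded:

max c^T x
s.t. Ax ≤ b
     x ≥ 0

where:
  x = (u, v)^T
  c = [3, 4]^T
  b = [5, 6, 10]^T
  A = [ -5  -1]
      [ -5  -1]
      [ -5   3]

Unbounded (objective can increase without bound)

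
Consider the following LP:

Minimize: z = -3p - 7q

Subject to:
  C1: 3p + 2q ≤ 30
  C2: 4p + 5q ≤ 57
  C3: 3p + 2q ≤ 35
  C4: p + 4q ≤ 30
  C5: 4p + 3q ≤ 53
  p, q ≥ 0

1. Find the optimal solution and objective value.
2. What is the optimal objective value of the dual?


1. p = 6, q = 6, z = -60
2. -60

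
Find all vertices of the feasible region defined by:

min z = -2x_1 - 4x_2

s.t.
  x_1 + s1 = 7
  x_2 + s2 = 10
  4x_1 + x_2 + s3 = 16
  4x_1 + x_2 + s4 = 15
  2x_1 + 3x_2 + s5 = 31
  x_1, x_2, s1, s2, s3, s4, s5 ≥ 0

(0, 0), (3.75, 0), (1.4, 9.4), (0.5, 10), (0, 10)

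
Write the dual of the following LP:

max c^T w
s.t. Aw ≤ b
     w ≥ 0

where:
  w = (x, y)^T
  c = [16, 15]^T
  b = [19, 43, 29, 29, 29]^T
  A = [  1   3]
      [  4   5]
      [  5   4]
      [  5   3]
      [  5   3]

Primal max cᵀx s.t. Ax ≤ b, x ≥ 0  →  Dual min bᵀy s.t. Aᵀy ≥ c, y ≥ 0.

Minimize: z = 19y1 + 43y2 + 29y3 + 29y4 + 29y5

Subject to:
  y1 + 4y2 + 5y3 + 5y4 + 5y5 ≥ 16
  3y1 + 5y2 + 4y3 + 3y4 + 3y5 ≥ 15
  y1, y2, y3, y4, y5 ≥ 0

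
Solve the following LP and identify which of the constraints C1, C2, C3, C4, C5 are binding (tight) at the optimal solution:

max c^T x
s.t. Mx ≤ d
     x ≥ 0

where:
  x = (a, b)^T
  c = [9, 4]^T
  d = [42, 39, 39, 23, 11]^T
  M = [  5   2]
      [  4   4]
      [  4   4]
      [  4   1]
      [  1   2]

At a = 5, b = 3, compute slack b - a·x for each constraint:
  C1: 42 − 31 = 11  (slack)
  C2: 39 − 32 = 7  (slack)
  C3: 39 − 32 = 7  (slack)
  C4: 23 − 23 = 0  (binding)
  C5: 11 − 11 = 0  (binding)

Optimal: a = 5, b = 3
Binding: C4, C5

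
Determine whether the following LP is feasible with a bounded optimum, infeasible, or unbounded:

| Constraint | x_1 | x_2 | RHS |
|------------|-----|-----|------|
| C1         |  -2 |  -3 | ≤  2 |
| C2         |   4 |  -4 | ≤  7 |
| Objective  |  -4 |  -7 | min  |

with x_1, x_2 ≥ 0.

Unbounded (objective can decrease without bound)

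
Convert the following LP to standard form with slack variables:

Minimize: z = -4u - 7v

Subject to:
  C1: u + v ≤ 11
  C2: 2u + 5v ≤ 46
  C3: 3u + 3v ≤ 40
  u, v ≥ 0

min z = -4u - 7v

s.t.
  u + v + s1 = 11
  2u + 5v + s2 = 46
  3u + 3v + s3 = 40
  u, v, s1, s2, s3 ≥ 0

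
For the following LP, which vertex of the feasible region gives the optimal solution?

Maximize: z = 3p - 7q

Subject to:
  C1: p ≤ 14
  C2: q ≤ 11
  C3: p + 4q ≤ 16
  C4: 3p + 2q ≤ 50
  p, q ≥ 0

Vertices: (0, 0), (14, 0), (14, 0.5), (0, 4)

Evaluate the objective at each vertex of the feasible region:
  z(0, 0) = 0
  z(14, 0) = 42  ←
  z(14, 0.5) = 38.5
  z(0, 4) = -28
The maximum is at p = 14, q = 0.

(14, 0)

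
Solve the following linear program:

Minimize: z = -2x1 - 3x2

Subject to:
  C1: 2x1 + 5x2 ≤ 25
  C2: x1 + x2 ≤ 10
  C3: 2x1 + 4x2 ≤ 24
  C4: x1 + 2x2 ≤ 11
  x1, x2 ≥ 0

Evaluate the objective at each vertex of the feasible region:
  z(0, 0) = 0
  z(10, 0) = -20
  z(9, 1) = -21  ←
  z(5, 3) = -19
  z(0, 5) = -15
The minimum is at x1 = 9, x2 = 1.

x1 = 9, x2 = 1, z = -21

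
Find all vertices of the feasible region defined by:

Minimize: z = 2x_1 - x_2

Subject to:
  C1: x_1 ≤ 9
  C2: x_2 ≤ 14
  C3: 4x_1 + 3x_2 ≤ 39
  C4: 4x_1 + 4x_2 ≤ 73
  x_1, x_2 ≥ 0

(0, 0), (9, 0), (9, 1), (0, 13)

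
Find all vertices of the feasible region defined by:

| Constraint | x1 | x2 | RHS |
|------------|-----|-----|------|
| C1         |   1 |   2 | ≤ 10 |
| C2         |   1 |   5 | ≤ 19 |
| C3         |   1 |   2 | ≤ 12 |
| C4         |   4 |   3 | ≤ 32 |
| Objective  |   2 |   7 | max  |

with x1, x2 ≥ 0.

(0, 0), (8, 0), (6.8, 1.6), (4, 3), (0, 3.8)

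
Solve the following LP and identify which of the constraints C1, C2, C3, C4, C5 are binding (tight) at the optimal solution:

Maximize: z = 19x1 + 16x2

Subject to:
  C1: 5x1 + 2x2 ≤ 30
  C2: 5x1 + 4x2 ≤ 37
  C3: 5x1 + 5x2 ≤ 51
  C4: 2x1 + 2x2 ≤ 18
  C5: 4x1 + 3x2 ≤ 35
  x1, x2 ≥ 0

At x1 = 1, x2 = 8, compute slack b - a·x for each constraint:
  C1: 30 − 21 = 9  (slack)
  C2: 37 − 37 = 0  (binding)
  C3: 51 − 45 = 6  (slack)
  C4: 18 − 18 = 0  (binding)
  C5: 35 − 28 = 7  (slack)

Optimal: x1 = 1, x2 = 8
Binding: C2, C4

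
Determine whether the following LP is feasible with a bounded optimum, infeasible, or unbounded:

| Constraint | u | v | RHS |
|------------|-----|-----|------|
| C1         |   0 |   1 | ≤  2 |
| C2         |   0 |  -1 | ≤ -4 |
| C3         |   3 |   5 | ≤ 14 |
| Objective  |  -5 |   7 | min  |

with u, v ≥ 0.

Infeasible (no feasible solution exists)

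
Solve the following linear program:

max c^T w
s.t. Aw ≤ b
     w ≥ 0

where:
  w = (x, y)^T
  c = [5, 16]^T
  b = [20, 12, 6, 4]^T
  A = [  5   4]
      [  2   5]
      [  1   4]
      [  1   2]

Evaluate the objective at each vertex of the feasible region:
  z(0, 0) = 0
  z(4, 0) = 20
  z(2, 1) = 26  ←
  z(0, 1.5) = 24
The maximum is at x = 2, y = 1.

x = 2, y = 1, z = 26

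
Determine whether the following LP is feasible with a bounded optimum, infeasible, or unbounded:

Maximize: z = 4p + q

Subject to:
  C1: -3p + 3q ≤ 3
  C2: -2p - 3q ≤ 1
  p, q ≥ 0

Unbounded (objective can increase without bound)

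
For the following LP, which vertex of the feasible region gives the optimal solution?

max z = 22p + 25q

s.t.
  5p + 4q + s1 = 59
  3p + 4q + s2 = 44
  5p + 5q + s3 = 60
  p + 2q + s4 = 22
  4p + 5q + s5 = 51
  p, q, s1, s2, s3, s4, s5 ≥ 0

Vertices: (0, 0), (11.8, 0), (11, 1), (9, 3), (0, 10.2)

Evaluate the objective at each vertex of the feasible region:
  z(0, 0) = 0
  z(11.8, 0) = 259.6
  z(11, 1) = 267
  z(9, 3) = 273  ←
  z(0, 10.2) = 255
The maximum is at p = 9, q = 3.

(9, 3)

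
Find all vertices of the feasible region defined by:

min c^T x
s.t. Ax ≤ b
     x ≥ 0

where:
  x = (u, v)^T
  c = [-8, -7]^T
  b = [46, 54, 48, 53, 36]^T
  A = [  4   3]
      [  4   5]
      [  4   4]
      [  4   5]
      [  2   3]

(0, 0), (11.5, 0), (10, 2), (7, 5), (0, 10.6)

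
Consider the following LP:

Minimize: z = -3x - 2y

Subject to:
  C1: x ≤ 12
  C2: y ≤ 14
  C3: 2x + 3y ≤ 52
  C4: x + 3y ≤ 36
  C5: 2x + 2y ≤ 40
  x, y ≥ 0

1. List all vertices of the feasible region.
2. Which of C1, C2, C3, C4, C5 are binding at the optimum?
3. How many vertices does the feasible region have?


1. (0, 0), (12, 0), (12, 8), (0, 12)
2. C1, C4, C5
3. 4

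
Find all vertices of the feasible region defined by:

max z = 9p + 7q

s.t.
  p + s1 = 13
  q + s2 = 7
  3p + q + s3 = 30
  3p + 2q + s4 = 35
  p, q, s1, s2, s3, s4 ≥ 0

(0, 0), (10, 0), (8.333, 5), (7, 7), (0, 7)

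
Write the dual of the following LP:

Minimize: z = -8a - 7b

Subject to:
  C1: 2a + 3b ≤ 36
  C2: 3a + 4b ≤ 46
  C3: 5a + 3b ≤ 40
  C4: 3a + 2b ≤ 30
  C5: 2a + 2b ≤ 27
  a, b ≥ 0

Primal min cᵀx s.t. Ax ≤ b, x ≥ 0  →  Dual max −bᵀy s.t. Aᵀy ≥ −c, y ≥ 0.

Maximize: z = -36y1 - 46y2 - 40y3 - 30y4 - 27y5

Subject to:
  2y1 + 3y2 + 5y3 + 3y4 + 2y5 ≥ 8
  3y1 + 4y2 + 3y3 + 2y4 + 2y5 ≥ 7
  y1, y2, y3, y4, y5 ≥ 0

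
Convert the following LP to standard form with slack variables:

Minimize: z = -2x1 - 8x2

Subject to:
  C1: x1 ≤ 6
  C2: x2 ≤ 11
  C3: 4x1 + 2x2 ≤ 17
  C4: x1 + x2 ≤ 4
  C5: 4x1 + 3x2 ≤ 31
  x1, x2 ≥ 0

min z = -2x1 - 8x2

s.t.
  x1 + s1 = 6
  x2 + s2 = 11
  4x1 + 2x2 + s3 = 17
  x1 + x2 + s4 = 4
  4x1 + 3x2 + s5 = 31
  x1, x2, s1, s2, s3, s4, s5 ≥ 0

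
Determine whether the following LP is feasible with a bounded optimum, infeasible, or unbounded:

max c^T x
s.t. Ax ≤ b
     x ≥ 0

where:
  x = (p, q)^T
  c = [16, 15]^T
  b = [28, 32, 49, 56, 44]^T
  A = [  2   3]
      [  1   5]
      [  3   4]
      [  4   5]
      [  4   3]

Feasible with a bounded optimal solution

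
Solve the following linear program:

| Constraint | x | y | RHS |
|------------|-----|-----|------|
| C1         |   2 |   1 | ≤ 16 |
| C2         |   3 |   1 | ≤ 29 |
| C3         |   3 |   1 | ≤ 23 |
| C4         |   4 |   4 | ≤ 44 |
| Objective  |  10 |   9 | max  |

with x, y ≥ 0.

Evaluate the objective at each vertex of the feasible region:
  z(0, 0) = 0
  z(7.667, 0) = 76.67
  z(7, 2) = 88
  z(5, 6) = 104  ←
  z(0, 11) = 99
The maximum is at x = 5, y = 6.

x = 5, y = 6, z = 104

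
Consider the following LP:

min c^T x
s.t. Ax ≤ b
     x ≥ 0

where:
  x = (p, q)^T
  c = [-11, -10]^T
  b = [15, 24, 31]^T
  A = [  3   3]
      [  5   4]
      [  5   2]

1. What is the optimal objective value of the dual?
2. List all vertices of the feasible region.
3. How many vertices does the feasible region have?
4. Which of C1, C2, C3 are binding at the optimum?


1. -54
2. (0, 0), (4.8, 0), (4, 1), (0, 5)
3. 4
4. C1, C2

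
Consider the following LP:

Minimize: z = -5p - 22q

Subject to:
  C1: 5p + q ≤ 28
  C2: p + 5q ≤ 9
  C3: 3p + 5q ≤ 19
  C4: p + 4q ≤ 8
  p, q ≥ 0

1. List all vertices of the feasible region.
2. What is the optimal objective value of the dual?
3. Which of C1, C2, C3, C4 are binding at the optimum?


1. (0, 0), (5.6, 0), (5.5, 0.5), (5.143, 0.7143), (4, 1), (0, 1.8)
2. -42
3. C2, C4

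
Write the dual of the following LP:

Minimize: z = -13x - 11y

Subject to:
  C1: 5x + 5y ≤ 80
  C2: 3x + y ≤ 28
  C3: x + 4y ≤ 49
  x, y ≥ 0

Primal min cᵀx s.t. Ax ≤ b, x ≥ 0  →  Dual max −bᵀy s.t. Aᵀy ≥ −c, y ≥ 0.

Maximize: z = -80y1 - 28y2 - 49y3

Subject to:
  5y1 + 3y2 + y3 ≥ 13
  5y1 + y2 + 4y3 ≥ 11
  y1, y2, y3 ≥ 0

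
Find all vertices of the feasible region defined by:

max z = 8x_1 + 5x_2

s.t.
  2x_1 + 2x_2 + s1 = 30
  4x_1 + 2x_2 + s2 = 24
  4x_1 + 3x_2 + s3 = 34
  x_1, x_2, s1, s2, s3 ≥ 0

(0, 0), (6, 0), (1, 10), (0, 11.33)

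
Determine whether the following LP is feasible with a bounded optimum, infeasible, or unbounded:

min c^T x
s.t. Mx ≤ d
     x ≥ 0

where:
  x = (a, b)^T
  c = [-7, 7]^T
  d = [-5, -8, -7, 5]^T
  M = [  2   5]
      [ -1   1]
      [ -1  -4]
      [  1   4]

Infeasible (no feasible solution exists)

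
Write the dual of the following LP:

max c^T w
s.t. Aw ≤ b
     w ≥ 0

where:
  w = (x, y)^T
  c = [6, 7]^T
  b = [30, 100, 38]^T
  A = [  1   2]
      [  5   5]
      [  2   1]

Primal max cᵀx s.t. Ax ≤ b, x ≥ 0  →  Dual min bᵀy s.t. Aᵀy ≥ c, y ≥ 0.

Minimize: z = 30y1 + 100y2 + 38y3

Subject to:
  y1 + 5y2 + 2y3 ≥ 6
  2y1 + 5y2 + y3 ≥ 7
  y1, y2, y3 ≥ 0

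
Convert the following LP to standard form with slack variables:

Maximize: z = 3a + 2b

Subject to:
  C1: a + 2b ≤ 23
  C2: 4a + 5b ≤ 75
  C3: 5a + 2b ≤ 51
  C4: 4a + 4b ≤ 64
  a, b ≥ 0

max z = 3a + 2b

s.t.
  a + 2b + s1 = 23
  4a + 5b + s2 = 75
  5a + 2b + s3 = 51
  4a + 4b + s4 = 64
  a, b, s1, s2, s3, s4 ≥ 0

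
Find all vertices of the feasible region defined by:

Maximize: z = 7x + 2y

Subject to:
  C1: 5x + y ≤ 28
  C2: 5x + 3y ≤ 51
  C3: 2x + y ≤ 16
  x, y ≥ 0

(0, 0), (5.6, 0), (4, 8), (0, 16)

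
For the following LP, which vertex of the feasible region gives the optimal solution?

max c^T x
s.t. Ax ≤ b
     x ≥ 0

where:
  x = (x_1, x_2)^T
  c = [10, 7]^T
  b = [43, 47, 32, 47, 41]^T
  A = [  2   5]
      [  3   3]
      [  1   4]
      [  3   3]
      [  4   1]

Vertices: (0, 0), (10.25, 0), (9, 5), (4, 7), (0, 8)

Evaluate the objective at each vertex of the feasible region:
  z(0, 0) = 0
  z(10.25, 0) = 102.5
  z(9, 5) = 125  ←
  z(4, 7) = 89
  z(0, 8) = 56
The maximum is at x_1 = 9, x_2 = 5.

(9, 5)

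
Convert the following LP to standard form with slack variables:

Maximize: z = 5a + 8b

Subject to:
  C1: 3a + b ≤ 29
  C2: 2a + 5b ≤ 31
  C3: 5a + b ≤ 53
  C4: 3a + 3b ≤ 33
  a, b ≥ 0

max z = 5a + 8b

s.t.
  3a + b + s1 = 29
  2a + 5b + s2 = 31
  5a + b + s3 = 53
  3a + 3b + s4 = 33
  a, b, s1, s2, s3, s4 ≥ 0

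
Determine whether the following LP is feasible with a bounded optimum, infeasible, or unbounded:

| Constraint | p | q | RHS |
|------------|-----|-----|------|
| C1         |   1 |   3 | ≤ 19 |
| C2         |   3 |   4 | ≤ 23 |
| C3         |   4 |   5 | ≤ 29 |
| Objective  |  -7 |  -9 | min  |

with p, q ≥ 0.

Feasible with a bounded optimal solution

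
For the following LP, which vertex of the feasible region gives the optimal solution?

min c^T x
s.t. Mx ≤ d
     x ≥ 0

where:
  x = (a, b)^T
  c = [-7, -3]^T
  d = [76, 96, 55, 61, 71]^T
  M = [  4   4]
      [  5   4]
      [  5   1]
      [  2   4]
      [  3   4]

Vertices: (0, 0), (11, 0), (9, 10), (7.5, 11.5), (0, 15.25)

Evaluate the objective at each vertex of the feasible region:
  z(0, 0) = 0
  z(11, 0) = -77
  z(9, 10) = -93  ←
  z(7.5, 11.5) = -87
  z(0, 15.25) = -45.75
The minimum is at a = 9, b = 10.

(9, 10)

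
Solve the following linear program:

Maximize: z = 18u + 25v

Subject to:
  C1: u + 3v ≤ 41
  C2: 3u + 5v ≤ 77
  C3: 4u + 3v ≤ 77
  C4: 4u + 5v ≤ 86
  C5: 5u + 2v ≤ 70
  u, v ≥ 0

Evaluate the objective at each vertex of the feasible region:
  z(0, 0) = 0
  z(14, 0) = 252
  z(10.47, 8.824) = 409.1
  z(9, 10) = 412  ←
  z(6.5, 11.5) = 404.5
  z(0, 13.67) = 341.7
The maximum is at u = 9, v = 10.

u = 9, v = 10, z = 412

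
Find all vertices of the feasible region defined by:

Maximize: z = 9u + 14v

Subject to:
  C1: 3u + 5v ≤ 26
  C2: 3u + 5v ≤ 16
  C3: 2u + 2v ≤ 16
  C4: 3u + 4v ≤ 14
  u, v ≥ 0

(0, 0), (4.667, 0), (2, 2), (0, 3.2)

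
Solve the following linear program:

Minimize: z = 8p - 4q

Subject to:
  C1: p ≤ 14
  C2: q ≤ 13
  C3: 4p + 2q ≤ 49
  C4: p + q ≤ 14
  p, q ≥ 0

Evaluate the objective at each vertex of the feasible region:
  z(0, 0) = 0
  z(12.25, 0) = 98
  z(10.5, 3.5) = 70
  z(1, 13) = -44
  z(0, 13) = -52  ←
The minimum is at p = 0, q = 13.

p = 0, q = 13, z = -52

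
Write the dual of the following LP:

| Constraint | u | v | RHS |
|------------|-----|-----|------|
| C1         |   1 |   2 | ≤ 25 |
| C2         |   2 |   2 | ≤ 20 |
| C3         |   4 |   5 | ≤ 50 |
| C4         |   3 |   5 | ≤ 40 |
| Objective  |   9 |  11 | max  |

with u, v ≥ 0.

Primal max cᵀx s.t. Ax ≤ b, x ≥ 0  →  Dual min bᵀy s.t. Aᵀy ≥ c, y ≥ 0.

Minimize: z = 25y1 + 20y2 + 50y3 + 40y4

Subject to:
  y1 + 2y2 + 4y3 + 3y4 ≥ 9
  2y1 + 2y2 + 5y3 + 5y4 ≥ 11
  y1, y2, y3, y4 ≥ 0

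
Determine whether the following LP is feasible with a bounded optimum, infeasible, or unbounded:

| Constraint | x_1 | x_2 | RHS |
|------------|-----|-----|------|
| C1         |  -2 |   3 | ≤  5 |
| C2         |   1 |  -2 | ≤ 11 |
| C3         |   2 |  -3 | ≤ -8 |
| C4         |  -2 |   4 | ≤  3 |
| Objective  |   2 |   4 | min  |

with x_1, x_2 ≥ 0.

Infeasible (no feasible solution exists)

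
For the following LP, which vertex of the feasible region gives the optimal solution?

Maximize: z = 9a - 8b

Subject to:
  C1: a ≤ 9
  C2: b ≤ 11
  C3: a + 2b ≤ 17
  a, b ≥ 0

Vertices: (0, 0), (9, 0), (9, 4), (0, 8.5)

Evaluate the objective at each vertex of the feasible region:
  z(0, 0) = 0
  z(9, 0) = 81  ←
  z(9, 4) = 49
  z(0, 8.5) = -68
The maximum is at a = 9, b = 0.

(9, 0)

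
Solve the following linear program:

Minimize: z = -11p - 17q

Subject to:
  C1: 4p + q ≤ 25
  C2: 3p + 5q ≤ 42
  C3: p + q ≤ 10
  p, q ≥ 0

Evaluate the objective at each vertex of the feasible region:
  z(0, 0) = 0
  z(6.25, 0) = -68.75
  z(5, 5) = -140
  z(4, 6) = -146  ←
  z(0, 8.4) = -142.8
The minimum is at p = 4, q = 6.

p = 4, q = 6, z = -146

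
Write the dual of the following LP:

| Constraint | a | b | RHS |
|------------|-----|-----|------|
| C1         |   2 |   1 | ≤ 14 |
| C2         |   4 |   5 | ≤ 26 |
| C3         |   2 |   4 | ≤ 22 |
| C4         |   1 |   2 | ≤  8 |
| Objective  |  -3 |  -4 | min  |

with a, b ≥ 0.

Primal min cᵀx s.t. Ax ≤ b, x ≥ 0  →  Dual max −bᵀy s.t. Aᵀy ≥ −c, y ≥ 0.

Maximize: z = -14y1 - 26y2 - 22y3 - 8y4

Subject to:
  2y1 + 4y2 + 2y3 + y4 ≥ 3
  y1 + 5y2 + 4y3 + 2y4 ≥ 4
  y1, y2, y3, y4 ≥ 0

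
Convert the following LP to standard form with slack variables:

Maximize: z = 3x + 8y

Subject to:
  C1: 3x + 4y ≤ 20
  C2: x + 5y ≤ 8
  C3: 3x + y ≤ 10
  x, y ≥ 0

max z = 3x + 8y

s.t.
  3x + 4y + s1 = 20
  x + 5y + s2 = 8
  3x + y + s3 = 10
  x, y, s1, s2, s3 ≥ 0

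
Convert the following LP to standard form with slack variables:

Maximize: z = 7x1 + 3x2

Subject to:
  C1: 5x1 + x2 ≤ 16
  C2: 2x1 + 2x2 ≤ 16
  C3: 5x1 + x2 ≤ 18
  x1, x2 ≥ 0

max z = 7x1 + 3x2

s.t.
  5x1 + x2 + s1 = 16
  2x1 + 2x2 + s2 = 16
  5x1 + x2 + s3 = 18
  x1, x2, s1, s2, s3 ≥ 0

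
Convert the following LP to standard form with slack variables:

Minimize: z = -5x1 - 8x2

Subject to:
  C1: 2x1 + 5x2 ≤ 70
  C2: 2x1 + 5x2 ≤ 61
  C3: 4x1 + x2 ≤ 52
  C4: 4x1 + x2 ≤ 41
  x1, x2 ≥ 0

min z = -5x1 - 8x2

s.t.
  2x1 + 5x2 + s1 = 70
  2x1 + 5x2 + s2 = 61
  4x1 + x2 + s3 = 52
  4x1 + x2 + s4 = 41
  x1, x2, s1, s2, s3, s4 ≥ 0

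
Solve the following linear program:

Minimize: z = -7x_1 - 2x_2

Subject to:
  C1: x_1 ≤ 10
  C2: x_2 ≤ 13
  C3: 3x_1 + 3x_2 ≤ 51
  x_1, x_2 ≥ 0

Evaluate the objective at each vertex of the feasible region:
  z(0, 0) = 0
  z(10, 0) = -70
  z(10, 7) = -84  ←
  z(4, 13) = -54
  z(0, 13) = -26
The minimum is at x_1 = 10, x_2 = 7.

x_1 = 10, x_2 = 7, z = -84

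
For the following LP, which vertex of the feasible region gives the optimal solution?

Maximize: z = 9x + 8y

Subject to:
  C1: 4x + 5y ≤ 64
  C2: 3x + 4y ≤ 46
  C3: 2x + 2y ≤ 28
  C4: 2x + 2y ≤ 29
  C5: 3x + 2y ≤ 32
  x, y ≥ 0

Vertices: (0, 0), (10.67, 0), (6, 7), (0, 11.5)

Evaluate the objective at each vertex of the feasible region:
  z(0, 0) = 0
  z(10.67, 0) = 96
  z(6, 7) = 110  ←
  z(0, 11.5) = 92
The maximum is at x = 6, y = 7.

(6, 7)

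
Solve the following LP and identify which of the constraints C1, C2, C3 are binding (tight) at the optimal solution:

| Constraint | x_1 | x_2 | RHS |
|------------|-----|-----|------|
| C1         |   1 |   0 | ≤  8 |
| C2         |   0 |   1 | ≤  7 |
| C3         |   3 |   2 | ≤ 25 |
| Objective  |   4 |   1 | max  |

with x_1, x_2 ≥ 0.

At x_1 = 8, x_2 = 0.5, compute slack b - a·x for each constraint:
  C1: 8 − 8 = 0  (binding)
  C2: 7 − 0.5 = 6.5  (slack)
  C3: 25 − 25 = 0  (binding)

Optimal: x_1 = 8, x_2 = 0.5
Binding: C1, C3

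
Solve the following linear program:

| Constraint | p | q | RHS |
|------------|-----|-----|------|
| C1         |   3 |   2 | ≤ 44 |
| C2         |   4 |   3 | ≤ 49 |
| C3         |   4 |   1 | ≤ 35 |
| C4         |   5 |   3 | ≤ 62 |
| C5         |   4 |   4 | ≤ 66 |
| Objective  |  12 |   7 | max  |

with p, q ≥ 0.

Evaluate the objective at each vertex of the feasible region:
  z(0, 0) = 0
  z(8.75, 0) = 105
  z(7, 7) = 133  ←
  z(0, 16.33) = 114.3
The maximum is at p = 7, q = 7.

p = 7, q = 7, z = 133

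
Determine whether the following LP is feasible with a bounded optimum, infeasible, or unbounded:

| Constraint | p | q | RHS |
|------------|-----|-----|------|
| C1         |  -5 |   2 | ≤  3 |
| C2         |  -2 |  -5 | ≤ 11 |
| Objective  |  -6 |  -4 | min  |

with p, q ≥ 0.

Unbounded (objective can decrease without bound)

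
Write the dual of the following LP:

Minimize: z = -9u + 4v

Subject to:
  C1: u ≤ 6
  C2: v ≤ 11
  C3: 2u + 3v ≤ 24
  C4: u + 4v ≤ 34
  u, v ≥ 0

Primal min cᵀx s.t. Ax ≤ b, x ≥ 0  →  Dual max −bᵀy s.t. Aᵀy ≥ −c, y ≥ 0.

Maximize: z = -6y1 - 11y2 - 24y3 - 34y4

Subject to:
  y1 + 2y3 + y4 ≥ 9
  y2 + 3y3 + 4y4 ≥ -4
  y1, y2, y3, y4 ≥ 0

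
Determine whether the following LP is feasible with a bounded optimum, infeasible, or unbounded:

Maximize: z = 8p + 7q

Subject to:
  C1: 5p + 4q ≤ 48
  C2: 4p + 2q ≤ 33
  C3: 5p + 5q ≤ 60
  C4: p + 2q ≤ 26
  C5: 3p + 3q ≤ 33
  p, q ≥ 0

Feasible with a bounded optimal solution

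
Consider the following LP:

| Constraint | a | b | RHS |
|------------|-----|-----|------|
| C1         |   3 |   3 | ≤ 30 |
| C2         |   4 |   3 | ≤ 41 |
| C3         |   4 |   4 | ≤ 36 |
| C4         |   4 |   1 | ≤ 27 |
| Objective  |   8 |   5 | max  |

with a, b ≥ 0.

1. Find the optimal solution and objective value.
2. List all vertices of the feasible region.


1. a = 6, b = 3, z = 63
2. (0, 0), (6.75, 0), (6, 3), (0, 9)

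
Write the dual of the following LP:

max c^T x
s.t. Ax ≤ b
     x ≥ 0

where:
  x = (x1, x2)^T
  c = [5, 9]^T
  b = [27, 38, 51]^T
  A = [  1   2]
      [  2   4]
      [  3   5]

Primal max cᵀx s.t. Ax ≤ b, x ≥ 0  →  Dual min bᵀy s.t. Aᵀy ≥ c, y ≥ 0.

Minimize: z = 27y1 + 38y2 + 51y3

Subject to:
  y1 + 2y2 + 3y3 ≥ 5
  2y1 + 4y2 + 5y3 ≥ 9
  y1, y2, y3 ≥ 0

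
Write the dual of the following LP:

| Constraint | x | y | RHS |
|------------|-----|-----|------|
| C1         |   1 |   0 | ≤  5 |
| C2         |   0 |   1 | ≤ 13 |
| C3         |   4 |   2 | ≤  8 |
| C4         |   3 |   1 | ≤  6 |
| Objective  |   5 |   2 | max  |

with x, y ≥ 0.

Primal max cᵀx s.t. Ax ≤ b, x ≥ 0  →  Dual min bᵀy s.t. Aᵀy ≥ c, y ≥ 0.

Minimize: z = 5y1 + 13y2 + 8y3 + 6y4

Subject to:
  y1 + 4y3 + 3y4 ≥ 5
  y2 + 2y3 + y4 ≥ 2
  y1, y2, y3, y4 ≥ 0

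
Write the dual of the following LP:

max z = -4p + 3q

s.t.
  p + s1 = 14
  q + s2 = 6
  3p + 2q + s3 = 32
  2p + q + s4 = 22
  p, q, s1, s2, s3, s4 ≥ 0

Primal max cᵀx s.t. Ax ≤ b, x ≥ 0  →  Dual min bᵀy s.t. Aᵀy ≥ c, y ≥ 0.

Minimize: z = 14y1 + 6y2 + 32y3 + 22y4

Subject to:
  y1 + 3y3 + 2y4 ≥ -4
  y2 + 2y3 + y4 ≥ 3
  y1, y2, y3, y4 ≥ 0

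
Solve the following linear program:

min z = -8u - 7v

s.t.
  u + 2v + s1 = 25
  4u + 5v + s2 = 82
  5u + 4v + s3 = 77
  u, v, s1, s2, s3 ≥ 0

Evaluate the objective at each vertex of the feasible region:
  z(0, 0) = 0
  z(15.4, 0) = -123.2
  z(9, 8) = -128  ←
  z(0, 12.5) = -87.5
The minimum is at u = 9, v = 8.

u = 9, v = 8, z = -128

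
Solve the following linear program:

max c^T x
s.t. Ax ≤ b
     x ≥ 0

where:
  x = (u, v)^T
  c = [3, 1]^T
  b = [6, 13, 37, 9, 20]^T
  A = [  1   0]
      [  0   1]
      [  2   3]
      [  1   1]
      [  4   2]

Evaluate the objective at each vertex of the feasible region:
  z(0, 0) = 0
  z(5, 0) = 15  ←
  z(1, 8) = 11
  z(0, 9) = 9
The maximum is at u = 5, v = 0.

u = 5, v = 0, z = 15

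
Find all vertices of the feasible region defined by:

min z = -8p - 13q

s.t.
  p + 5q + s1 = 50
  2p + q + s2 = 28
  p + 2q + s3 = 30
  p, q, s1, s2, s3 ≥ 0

(0, 0), (14, 0), (10, 8), (0, 10)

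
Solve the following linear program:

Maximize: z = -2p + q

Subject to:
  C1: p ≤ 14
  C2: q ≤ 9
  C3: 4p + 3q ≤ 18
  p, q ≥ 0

Evaluate the objective at each vertex of the feasible region:
  z(0, 0) = 0
  z(4.5, 0) = -9
  z(0, 6) = 6  ←
The maximum is at p = 0, q = 6.

p = 0, q = 6, z = 6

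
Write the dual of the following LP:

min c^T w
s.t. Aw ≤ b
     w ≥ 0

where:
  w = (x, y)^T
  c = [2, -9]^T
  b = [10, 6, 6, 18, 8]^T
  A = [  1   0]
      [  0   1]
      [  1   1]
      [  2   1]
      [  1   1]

Primal min cᵀx s.t. Ax ≤ b, x ≥ 0  →  Dual max −bᵀy s.t. Aᵀy ≥ −c, y ≥ 0.

Maximize: z = -10y1 - 6y2 - 6y3 - 18y4 - 8y5

Subject to:
  y1 + y3 + 2y4 + y5 ≥ -2
  y2 + y3 + y4 + y5 ≥ 9
  y1, y2, y3, y4, y5 ≥ 0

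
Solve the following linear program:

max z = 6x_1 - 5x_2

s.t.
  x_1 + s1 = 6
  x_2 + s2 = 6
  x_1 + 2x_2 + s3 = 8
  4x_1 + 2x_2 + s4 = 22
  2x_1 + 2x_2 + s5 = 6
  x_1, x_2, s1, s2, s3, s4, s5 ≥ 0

Evaluate the objective at each vertex of the feasible region:
  z(0, 0) = 0
  z(3, 0) = 18  ←
  z(0, 3) = -15
The maximum is at x_1 = 3, x_2 = 0.

x_1 = 3, x_2 = 0, z = 18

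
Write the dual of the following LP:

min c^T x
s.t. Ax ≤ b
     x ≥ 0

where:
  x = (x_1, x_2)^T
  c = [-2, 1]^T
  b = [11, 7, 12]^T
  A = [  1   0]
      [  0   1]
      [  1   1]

Primal min cᵀx s.t. Ax ≤ b, x ≥ 0  →  Dual max −bᵀy s.t. Aᵀy ≥ −c, y ≥ 0.

Maximize: z = -11y1 - 7y2 - 12y3

Subject to:
  y1 + y3 ≥ 2
  y2 + y3 ≥ -1
  y1, y2, y3 ≥ 0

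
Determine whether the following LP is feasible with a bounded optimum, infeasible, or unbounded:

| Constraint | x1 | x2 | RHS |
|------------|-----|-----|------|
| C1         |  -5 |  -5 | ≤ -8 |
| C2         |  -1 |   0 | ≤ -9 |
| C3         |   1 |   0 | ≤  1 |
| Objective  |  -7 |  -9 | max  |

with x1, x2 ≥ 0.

Infeasible (no feasible solution exists)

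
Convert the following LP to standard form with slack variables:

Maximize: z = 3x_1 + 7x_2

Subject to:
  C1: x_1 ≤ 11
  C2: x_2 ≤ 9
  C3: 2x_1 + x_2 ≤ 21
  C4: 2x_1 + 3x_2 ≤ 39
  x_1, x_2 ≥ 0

max z = 3x_1 + 7x_2

s.t.
  x_1 + s1 = 11
  x_2 + s2 = 9
  2x_1 + x_2 + s3 = 21
  2x_1 + 3x_2 + s4 = 39
  x_1, x_2, s1, s2, s3, s4 ≥ 0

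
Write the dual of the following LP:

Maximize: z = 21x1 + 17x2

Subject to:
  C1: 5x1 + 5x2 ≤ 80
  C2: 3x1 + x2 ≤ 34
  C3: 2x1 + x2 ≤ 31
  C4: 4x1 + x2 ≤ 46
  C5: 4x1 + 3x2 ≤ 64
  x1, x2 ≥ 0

Primal max cᵀx s.t. Ax ≤ b, x ≥ 0  →  Dual min bᵀy s.t. Aᵀy ≥ c, y ≥ 0.

Minimize: z = 80y1 + 34y2 + 31y3 + 46y4 + 64y5

Subject to:
  5y1 + 3y2 + 2y3 + 4y4 + 4y5 ≥ 21
  5y1 + y2 + y3 + y4 + 3y5 ≥ 17
  y1, y2, y3, y4, y5 ≥ 0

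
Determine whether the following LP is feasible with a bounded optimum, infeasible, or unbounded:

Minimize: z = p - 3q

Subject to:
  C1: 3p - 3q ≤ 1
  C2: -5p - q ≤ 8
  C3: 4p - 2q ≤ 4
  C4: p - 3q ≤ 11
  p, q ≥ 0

Unbounded (objective can decrease without bound)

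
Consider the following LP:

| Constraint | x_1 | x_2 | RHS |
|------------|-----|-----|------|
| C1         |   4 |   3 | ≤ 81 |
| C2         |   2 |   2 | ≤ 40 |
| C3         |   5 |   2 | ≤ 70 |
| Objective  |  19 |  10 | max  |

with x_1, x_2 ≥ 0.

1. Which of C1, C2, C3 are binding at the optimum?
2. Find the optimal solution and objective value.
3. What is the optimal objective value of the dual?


1. C2, C3
2. x_1 = 10, x_2 = 10, z = 290
3. 290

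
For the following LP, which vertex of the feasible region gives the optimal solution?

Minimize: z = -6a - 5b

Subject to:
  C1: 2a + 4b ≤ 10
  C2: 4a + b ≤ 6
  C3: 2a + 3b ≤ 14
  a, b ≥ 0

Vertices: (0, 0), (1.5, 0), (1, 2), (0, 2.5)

Evaluate the objective at each vertex of the feasible region:
  z(0, 0) = 0
  z(1.5, 0) = -9
  z(1, 2) = -16  ←
  z(0, 2.5) = -12.5
The minimum is at a = 1, b = 2.

(1, 2)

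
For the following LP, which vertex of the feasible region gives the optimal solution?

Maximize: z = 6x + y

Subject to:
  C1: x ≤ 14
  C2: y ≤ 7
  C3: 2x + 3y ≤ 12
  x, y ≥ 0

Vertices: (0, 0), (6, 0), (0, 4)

Evaluate the objective at each vertex of the feasible region:
  z(0, 0) = 0
  z(6, 0) = 36  ←
  z(0, 4) = 4
The maximum is at x = 6, y = 0.

(6, 0)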